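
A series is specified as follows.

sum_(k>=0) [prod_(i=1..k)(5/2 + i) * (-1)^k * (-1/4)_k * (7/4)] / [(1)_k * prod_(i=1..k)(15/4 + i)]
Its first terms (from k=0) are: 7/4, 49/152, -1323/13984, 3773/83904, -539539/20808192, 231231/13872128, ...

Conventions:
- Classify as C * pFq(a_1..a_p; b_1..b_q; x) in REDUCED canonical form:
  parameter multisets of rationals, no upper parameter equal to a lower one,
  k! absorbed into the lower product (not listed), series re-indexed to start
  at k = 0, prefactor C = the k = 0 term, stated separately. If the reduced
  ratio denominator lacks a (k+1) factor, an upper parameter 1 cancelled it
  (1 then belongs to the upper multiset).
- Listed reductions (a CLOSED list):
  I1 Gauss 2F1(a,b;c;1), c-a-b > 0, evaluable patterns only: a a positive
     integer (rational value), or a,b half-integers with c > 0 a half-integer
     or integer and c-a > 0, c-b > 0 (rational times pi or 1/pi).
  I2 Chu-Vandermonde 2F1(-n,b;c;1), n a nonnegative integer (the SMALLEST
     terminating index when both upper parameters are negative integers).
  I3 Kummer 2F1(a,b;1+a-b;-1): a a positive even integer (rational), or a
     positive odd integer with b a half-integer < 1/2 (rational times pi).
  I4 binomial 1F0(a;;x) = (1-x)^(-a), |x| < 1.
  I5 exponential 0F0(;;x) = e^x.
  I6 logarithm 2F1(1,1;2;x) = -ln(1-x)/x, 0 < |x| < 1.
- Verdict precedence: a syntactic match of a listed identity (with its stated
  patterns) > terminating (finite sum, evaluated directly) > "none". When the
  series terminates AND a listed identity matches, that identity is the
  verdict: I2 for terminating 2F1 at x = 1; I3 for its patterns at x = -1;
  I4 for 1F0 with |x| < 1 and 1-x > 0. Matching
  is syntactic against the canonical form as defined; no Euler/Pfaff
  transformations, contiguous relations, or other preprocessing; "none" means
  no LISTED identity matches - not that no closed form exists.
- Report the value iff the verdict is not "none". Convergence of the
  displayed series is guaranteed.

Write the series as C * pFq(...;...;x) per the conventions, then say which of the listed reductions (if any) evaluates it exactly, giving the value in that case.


Key observation: with t_0 = 7/4, (1)_k (C = 7/4, x = -1) is k! itself.
Ratio: r(k) = (-1) * (k-1/4) (k+7/2) / [(k+19/4) (k+1)] - rational; roots negated = parameters, x = (-1), C = 7/4.

With C = 7/4: the canonical form is 2F1(-1/4, 7/2; 19/4; -1). Verdict: no listed reduction: x = -1 and upper {-1/4, 7/2} fail every I1-I6 pattern.


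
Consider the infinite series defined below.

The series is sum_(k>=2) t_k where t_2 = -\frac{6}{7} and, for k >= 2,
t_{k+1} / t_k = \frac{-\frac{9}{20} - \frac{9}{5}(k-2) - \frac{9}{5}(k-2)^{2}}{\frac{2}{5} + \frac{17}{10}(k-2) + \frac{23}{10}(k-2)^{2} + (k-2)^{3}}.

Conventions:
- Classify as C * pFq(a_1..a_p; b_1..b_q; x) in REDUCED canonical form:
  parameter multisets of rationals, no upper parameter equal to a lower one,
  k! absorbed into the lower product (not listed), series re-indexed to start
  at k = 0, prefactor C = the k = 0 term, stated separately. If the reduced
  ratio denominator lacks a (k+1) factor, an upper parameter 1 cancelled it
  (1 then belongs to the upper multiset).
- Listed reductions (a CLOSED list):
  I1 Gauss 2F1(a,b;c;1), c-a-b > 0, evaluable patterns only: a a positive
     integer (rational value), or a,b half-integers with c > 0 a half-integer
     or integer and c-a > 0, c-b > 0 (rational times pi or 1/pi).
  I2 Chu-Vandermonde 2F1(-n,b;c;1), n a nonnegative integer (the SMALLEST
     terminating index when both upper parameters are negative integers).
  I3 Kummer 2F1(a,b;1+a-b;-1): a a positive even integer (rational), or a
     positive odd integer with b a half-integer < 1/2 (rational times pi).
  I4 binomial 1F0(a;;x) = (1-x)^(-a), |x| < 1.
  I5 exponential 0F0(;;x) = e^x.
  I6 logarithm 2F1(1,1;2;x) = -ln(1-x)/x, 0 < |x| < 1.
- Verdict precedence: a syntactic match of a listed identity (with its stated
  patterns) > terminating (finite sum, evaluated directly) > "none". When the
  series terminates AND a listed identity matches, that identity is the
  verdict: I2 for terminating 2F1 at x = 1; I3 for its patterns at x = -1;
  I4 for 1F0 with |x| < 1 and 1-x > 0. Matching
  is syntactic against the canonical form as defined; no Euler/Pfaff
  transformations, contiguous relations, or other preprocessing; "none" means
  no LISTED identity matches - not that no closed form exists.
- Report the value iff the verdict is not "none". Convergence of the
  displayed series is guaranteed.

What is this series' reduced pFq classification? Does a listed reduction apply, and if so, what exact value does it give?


Key step: x = -\frac{9}{5} and cancel k + 1/2 from the displayed ratio first; then prefactor -6/7.
Term ratio: r(k) = -\frac{9}{5} * (k+\frac{1}{2}) / [(k+\frac{4}{5}) (k+1)] ; factor over Q: parameters, x = -\frac{9}{5}, and C = -\frac{6}{7}.

x = -\frac{9}{5} here; the reduced form reads 1F1, upper {\frac{1}{2}}, lower {\frac{4}{5}}, C = -\frac{6}{7}. Verdict: none - this 1F1 at x = -\frac{9}{5} matches no listed pattern, and upper {\frac{1}{2}} holds no stopper.


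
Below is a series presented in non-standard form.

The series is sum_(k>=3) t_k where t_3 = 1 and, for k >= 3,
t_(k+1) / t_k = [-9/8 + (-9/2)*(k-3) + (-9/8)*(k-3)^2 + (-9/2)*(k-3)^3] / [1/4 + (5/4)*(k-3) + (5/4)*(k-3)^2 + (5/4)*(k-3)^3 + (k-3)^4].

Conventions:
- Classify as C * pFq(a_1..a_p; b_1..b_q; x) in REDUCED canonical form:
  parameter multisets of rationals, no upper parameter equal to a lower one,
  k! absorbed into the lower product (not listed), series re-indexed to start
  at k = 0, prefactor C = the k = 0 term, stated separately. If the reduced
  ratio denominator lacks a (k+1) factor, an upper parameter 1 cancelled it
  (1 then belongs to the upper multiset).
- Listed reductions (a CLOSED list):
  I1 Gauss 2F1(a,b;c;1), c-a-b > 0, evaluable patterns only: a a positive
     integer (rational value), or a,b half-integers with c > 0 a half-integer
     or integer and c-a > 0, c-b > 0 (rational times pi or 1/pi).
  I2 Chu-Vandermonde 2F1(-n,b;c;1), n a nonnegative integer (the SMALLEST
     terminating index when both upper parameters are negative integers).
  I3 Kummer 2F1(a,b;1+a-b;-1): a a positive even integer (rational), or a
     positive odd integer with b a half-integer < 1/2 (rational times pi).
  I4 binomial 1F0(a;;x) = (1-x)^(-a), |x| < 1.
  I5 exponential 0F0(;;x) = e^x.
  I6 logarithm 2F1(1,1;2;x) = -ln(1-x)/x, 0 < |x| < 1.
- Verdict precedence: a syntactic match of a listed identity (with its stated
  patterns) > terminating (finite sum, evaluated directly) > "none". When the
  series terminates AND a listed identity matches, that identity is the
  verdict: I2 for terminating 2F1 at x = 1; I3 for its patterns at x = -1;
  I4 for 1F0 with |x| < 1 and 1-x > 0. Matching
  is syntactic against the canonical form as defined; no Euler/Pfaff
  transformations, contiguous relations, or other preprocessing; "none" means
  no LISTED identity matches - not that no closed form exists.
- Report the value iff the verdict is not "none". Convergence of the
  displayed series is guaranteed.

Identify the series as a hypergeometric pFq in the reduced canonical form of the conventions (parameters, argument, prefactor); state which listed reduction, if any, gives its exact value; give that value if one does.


This is 1 * 0F0(-; -; -9/2) in reduced canonical form. Verdict: the exponential series (I5) fires (the 0F0 exponential series at x = -9/2). Hence: e^(-9/2).

The tell: x = (-9/2) and cancel k^2 + 1 from the displayed ratio first; then C = 1.
Consecutive-term ratio: r(k) = (-9/2) * 1 / [(k+1)] - poly over poly, x = (-9/2) from leading terms; C = 1 at k = 0.


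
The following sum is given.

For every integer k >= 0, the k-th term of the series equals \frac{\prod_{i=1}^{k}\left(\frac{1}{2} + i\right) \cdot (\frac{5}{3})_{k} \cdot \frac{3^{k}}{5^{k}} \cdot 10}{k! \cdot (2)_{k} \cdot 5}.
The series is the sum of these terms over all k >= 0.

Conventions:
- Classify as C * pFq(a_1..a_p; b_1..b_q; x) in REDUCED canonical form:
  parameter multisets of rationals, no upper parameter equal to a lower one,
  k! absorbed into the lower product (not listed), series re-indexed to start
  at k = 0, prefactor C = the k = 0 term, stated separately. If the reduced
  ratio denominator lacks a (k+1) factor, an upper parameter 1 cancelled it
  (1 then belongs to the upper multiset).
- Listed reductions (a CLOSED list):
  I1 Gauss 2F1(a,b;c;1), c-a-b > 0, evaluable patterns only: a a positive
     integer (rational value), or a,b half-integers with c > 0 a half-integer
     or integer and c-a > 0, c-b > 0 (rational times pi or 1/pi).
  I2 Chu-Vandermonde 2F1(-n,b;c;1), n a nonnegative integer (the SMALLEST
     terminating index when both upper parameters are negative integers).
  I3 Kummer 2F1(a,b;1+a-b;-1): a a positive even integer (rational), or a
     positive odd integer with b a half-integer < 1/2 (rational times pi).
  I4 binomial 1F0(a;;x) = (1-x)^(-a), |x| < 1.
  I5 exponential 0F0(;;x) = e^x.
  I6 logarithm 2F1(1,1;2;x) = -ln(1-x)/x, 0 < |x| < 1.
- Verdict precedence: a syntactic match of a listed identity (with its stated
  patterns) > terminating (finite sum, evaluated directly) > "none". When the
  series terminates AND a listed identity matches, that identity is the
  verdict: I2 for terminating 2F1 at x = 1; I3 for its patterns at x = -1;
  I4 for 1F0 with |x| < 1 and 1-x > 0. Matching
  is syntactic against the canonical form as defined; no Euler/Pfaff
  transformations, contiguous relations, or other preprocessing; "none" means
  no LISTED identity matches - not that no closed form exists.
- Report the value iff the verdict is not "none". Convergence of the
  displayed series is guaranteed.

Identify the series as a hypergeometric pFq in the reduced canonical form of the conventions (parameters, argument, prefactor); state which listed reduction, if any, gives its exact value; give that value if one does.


With C = 2: the canonical form is 2F1(\frac{3}{2}, \frac{5}{3}; 2; \frac{3}{5}). Verdict: none. No listed pattern accepts 2F1(\frac{3}{2}, \frac{5}{3}; 2; \frac{3}{5}).

Key observation: with t_0 = 2, the two geometric factors (prefactor 2) combine into one argument.
Adjacent-term ratio: r(k) = \frac{3}{5} * (k+\frac{3}{2}) (k+\frac{5}{3}) / [(k+2) (k+1)] - rational in k. x = \frac{3}{5}; t_0 = 2; negate the roots.


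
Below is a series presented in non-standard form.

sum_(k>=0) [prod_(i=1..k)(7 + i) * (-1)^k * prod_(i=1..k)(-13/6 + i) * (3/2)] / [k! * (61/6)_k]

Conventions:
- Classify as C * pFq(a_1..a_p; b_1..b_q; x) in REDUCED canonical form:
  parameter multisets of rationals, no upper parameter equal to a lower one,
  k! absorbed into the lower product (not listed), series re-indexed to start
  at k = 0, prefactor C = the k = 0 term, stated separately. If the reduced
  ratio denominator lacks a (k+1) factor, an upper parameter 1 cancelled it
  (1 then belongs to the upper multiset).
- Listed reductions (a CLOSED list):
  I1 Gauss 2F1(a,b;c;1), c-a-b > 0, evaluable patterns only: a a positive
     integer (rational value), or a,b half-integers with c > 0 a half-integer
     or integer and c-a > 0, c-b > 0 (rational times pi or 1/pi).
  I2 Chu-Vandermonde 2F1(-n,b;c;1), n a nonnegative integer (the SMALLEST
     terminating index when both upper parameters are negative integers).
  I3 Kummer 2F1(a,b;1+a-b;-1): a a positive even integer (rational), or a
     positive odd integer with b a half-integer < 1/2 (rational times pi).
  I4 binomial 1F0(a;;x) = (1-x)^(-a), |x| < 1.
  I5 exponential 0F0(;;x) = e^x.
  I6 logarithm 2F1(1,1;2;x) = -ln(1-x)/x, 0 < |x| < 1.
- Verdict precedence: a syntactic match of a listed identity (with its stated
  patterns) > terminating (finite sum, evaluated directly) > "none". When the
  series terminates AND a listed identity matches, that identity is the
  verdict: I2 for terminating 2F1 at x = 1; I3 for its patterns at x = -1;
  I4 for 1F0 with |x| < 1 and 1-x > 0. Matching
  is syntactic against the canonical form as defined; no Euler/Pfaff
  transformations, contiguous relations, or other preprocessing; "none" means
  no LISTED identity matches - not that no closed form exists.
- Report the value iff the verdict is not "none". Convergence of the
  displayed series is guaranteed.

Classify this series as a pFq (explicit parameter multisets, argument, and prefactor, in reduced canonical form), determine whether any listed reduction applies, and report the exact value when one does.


Classification (C = 3/2): 2F1 with upper {-7/6, 8}, lower {61/6}, argument x = -1. Verdict (x = -1): the Kummer evaluation I3 applies (x = -1; c = 61/6 equals 1+a-b for upper {-7/6, 8}: listed pattern). Its exact value is 122507/41472.

Structural cue: t_0 being 3/2, the running product (prefactor 3/2) telescopes to a rising factorial.
Ratio: r(k) = (-1) * (k-7/6) (k+8) / [(k+61/6) (k+1)] ; factor over Q: parameters, x = (-1), and C = 3/2.


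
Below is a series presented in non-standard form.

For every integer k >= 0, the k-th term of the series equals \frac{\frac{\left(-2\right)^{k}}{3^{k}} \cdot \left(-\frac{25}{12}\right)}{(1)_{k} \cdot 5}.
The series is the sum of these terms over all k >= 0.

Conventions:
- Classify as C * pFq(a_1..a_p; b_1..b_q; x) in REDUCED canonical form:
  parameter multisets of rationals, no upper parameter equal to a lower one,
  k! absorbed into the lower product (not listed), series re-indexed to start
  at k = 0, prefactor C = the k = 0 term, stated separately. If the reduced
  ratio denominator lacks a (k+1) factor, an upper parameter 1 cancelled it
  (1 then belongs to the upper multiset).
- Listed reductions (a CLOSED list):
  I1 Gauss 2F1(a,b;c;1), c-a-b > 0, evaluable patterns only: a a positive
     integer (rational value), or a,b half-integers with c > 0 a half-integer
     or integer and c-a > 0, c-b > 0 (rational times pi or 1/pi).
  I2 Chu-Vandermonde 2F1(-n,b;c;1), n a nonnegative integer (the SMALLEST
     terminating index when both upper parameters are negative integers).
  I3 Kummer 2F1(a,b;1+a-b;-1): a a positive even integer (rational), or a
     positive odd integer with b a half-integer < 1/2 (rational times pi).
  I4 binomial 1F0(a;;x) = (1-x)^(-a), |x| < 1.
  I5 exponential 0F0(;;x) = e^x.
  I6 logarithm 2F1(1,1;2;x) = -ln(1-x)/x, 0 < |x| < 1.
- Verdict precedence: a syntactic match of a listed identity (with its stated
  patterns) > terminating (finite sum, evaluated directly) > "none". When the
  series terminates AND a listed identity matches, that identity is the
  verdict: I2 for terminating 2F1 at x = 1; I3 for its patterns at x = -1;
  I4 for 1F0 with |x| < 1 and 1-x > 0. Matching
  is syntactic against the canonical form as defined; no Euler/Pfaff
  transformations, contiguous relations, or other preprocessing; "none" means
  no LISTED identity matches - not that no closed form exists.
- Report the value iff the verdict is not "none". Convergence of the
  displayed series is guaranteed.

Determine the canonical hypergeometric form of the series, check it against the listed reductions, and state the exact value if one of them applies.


This is -\frac{5}{12} * 0F0(-; -; -\frac{2}{3}) in reduced canonical form. Verdict at x = -\frac{2}{3}: the I5 exponential reduction matches (the 0F0 exponential series at x = -\frac{2}{3}). Hence: \left(-\frac{5}{12}\right) \cdot e^{-\frac{2}{3}}.

First insight: with t_0 = -\frac{5}{12}, the constant factors (prefactor -5/12) combine into one prefactor.
Adjacent-term ratio: r(k) = -\frac{2}{3} * 1 / [(k+1)] - rational in k, leading ratio -\frac{2}{3}; with t_0 = -\frac{5}{12}, classification follows.


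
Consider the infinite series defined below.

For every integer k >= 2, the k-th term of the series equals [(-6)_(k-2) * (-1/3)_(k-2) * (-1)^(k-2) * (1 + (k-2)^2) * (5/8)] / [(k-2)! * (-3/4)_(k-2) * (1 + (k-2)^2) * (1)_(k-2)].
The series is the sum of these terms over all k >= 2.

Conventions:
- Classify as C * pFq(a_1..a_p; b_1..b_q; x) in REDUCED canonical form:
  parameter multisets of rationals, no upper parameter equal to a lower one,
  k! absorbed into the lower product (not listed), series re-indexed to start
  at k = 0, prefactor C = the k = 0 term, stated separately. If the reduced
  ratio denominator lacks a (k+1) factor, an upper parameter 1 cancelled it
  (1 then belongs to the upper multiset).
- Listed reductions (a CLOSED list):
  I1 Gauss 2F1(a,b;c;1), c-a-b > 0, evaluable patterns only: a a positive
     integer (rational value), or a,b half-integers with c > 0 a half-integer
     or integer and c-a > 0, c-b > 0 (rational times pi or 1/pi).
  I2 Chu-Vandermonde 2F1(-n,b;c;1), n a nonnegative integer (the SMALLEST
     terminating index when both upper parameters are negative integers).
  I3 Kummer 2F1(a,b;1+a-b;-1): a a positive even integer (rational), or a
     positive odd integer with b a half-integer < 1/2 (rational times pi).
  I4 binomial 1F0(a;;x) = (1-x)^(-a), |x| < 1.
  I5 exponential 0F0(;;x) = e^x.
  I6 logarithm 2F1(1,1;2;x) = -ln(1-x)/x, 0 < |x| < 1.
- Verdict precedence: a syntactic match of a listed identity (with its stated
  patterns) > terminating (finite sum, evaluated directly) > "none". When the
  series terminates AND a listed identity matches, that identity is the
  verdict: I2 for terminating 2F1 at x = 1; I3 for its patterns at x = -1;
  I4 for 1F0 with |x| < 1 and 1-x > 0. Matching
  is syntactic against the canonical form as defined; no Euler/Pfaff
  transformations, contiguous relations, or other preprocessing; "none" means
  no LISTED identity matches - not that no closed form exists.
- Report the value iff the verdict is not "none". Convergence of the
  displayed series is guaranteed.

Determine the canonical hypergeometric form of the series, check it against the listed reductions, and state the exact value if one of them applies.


The series (x = -1) is 2F2: upper {-6, -1/3}, lower {-3/4, 1}, prefactor 5/8. Verdict: terminating - upper -6 stops the sum at k = 6; the 7 terms are added exactly. Exact value: 3739259683/313195896.

First insight: t_0 = 5/8 here, and (1)_k (C = 5/8) is k! itself.
Adjacent-term ratio: r(k) = (-1) * (k-6) (k-1/3) / [(k-3/4) (k+1) (k+1)] - rational in k. x = (-1); t_0 = 5/8; negate the roots.


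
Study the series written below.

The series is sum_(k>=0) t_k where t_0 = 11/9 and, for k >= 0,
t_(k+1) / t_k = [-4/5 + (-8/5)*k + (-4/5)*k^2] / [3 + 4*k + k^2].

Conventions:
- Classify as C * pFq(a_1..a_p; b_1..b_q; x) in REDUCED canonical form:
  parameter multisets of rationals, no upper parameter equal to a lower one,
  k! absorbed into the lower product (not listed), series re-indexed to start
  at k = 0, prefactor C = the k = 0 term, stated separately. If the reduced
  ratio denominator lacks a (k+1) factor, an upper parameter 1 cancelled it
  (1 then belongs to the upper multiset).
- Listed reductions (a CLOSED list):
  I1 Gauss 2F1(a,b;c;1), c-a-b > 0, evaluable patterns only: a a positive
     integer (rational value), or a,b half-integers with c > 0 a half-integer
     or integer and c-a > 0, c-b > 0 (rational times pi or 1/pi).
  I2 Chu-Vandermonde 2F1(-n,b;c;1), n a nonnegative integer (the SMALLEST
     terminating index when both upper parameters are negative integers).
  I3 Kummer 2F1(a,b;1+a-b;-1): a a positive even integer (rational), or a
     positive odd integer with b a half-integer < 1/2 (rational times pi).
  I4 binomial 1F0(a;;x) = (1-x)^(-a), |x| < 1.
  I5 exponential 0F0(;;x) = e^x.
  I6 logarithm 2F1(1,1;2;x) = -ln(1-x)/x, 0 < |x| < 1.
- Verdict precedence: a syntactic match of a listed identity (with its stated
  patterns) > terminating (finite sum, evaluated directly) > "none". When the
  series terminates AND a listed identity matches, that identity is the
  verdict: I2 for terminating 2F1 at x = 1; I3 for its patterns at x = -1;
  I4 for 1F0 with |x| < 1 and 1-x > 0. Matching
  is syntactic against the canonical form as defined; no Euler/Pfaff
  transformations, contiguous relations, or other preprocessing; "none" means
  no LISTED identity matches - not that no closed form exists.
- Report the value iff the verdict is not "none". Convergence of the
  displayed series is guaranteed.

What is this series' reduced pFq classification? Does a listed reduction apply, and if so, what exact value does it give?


Reduced: x = -4/5, 2F1, upper = {1, 1}, lower = {3}, C = 11/9. Verdict: none. No listed pattern accepts 2F1(1, 1; 3; -4/5).

Key observation: from the first term 11/9: factor the ratio over Q (prefactor 11/9): negated roots = parameters.
Consecutive-term ratio: r(k) = (-4/5) * (k+1) (k+1) / [(k+3) (k+1)] ; factor over Q: parameters, x = (-4/5), and C = 11/9.


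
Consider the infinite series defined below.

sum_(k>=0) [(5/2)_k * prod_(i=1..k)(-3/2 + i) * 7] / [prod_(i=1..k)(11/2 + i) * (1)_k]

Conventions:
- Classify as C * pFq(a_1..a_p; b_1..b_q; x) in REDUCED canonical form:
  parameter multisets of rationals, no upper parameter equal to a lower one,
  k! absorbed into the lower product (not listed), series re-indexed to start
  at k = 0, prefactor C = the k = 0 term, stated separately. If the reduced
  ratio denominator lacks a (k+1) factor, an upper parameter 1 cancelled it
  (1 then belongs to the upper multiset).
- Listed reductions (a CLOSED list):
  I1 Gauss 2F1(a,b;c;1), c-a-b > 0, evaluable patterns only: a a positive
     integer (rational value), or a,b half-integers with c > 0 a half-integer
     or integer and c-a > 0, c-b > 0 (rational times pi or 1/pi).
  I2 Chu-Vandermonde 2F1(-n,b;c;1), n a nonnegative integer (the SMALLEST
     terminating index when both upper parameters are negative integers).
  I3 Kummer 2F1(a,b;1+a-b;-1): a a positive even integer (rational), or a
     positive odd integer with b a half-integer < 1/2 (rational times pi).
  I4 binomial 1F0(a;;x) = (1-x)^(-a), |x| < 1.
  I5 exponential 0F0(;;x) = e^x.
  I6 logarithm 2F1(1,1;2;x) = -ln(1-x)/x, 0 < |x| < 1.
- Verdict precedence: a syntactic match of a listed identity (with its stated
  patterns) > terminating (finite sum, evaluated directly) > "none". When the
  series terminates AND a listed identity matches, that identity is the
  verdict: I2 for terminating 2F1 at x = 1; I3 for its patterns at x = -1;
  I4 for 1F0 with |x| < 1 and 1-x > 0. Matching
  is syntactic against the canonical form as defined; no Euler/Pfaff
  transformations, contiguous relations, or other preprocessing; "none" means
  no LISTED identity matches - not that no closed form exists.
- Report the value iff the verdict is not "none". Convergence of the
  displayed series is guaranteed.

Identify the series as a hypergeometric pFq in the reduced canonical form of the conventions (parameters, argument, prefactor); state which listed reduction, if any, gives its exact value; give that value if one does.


With C = 7: the canonical form is 2F1(-1/2, 5/2; 13/2; 1). Verdict (x = 1): Gauss (I1, half-integer pattern) applies (x = 1; upper {-1/2, 5/2} half-integers, c = 13/2 in the evaluable pattern). Sum: (56595/32768) * pi.

Structural cue: t_0 being 7, the lower running product (prefactor 7) is a rising factorial.
Consecutive-term ratio: r(k) = 1 * (k-1/2) (k+5/2) / [(k+13/2) (k+1)] - poly over poly, x = 1 from leading terms; C = 7 at k = 0.


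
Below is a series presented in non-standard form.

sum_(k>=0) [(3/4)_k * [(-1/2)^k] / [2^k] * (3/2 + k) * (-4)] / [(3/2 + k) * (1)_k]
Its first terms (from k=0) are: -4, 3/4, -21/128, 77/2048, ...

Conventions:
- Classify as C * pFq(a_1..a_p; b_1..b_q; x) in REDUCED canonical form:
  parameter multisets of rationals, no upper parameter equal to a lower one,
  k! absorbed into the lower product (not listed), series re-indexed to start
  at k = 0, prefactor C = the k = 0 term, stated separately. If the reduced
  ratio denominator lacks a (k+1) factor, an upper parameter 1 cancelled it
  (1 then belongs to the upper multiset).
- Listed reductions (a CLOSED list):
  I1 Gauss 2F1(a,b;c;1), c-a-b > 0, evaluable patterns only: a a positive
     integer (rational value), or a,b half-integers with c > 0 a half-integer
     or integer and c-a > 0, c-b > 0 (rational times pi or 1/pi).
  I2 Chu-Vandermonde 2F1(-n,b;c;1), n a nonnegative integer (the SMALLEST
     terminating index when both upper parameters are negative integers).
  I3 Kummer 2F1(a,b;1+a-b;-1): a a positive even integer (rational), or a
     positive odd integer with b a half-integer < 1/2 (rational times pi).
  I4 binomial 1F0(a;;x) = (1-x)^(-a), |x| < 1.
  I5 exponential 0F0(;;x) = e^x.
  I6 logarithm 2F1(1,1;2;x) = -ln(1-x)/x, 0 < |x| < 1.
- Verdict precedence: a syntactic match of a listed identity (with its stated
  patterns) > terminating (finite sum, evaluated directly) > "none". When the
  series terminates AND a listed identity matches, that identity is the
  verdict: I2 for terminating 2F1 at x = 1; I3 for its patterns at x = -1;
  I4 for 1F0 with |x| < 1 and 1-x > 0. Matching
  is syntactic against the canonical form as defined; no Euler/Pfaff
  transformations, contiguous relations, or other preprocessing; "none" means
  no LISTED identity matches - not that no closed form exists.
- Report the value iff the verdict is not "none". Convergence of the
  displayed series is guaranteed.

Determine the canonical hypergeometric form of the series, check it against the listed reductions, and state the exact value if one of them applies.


Reduced: x = -1/4, 1F0, upper = {3/4}, lower = {-}, C = -4. Verdict at x = -1/4: the I4 binomial reduction matches (the 1F0 binomial series: exponent -3/4, x = -1/4). Value: (-4) * (5/4)^(-3/4).

Key observation: x = (-1/4) and the two k-th powers (C = -4) combine into one argument.
Ratio: r(k) = (-1/4) * (k+3/4) / [(k+1)] - rational in k. x = (-1/4); t_0 = -4; negate the roots.


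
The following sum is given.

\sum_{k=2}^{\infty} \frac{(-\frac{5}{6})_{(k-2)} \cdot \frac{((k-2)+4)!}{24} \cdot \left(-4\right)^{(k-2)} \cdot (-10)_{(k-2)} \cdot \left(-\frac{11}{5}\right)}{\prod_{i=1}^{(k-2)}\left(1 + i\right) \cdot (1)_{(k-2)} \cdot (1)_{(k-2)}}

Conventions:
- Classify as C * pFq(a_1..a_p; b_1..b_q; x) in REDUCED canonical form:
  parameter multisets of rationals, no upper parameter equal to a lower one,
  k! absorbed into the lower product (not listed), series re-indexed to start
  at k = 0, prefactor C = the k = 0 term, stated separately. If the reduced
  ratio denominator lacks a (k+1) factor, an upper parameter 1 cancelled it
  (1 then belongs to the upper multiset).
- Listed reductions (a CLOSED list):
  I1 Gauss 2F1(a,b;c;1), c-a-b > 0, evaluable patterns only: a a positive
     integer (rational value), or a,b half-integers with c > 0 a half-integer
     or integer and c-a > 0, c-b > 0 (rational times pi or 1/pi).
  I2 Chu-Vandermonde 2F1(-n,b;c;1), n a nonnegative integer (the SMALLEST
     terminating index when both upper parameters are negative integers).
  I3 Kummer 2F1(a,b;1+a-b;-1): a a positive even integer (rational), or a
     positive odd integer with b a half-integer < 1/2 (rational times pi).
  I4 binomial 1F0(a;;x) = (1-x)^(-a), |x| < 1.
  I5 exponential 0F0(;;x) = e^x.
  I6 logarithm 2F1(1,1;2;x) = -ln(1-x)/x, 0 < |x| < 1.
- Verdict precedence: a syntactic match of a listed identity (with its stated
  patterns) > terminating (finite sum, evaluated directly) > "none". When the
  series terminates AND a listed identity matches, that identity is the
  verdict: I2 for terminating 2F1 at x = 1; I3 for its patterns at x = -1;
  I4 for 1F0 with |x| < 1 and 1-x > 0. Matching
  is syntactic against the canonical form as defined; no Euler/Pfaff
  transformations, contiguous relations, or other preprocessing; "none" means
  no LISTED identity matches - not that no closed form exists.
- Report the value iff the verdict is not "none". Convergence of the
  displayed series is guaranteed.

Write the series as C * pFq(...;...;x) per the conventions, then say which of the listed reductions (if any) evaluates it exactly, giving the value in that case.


The series (x = -4) is 3F2: upper {-10, -\frac{5}{6}, 5}, lower {1, 2}, prefactor -\frac{11}{5}. Verdict: terminating - no listed pattern fits, but -10 in the upper list cuts the series at k = 10; direct evaluation. Sum: \frac{104263682621263}{23914845}.

First insight: with t_0 = -\frac{11}{5}, (1)_k (C = -11/5, x = -4) is k! itself.
Ratio: r(k) = -4 * (k-10) (k-\frac{5}{6}) (k+5) / [(k+1) (k+2) (k+1)] - rational; roots negated = parameters, x = -4, C = -\frac{11}{5}.


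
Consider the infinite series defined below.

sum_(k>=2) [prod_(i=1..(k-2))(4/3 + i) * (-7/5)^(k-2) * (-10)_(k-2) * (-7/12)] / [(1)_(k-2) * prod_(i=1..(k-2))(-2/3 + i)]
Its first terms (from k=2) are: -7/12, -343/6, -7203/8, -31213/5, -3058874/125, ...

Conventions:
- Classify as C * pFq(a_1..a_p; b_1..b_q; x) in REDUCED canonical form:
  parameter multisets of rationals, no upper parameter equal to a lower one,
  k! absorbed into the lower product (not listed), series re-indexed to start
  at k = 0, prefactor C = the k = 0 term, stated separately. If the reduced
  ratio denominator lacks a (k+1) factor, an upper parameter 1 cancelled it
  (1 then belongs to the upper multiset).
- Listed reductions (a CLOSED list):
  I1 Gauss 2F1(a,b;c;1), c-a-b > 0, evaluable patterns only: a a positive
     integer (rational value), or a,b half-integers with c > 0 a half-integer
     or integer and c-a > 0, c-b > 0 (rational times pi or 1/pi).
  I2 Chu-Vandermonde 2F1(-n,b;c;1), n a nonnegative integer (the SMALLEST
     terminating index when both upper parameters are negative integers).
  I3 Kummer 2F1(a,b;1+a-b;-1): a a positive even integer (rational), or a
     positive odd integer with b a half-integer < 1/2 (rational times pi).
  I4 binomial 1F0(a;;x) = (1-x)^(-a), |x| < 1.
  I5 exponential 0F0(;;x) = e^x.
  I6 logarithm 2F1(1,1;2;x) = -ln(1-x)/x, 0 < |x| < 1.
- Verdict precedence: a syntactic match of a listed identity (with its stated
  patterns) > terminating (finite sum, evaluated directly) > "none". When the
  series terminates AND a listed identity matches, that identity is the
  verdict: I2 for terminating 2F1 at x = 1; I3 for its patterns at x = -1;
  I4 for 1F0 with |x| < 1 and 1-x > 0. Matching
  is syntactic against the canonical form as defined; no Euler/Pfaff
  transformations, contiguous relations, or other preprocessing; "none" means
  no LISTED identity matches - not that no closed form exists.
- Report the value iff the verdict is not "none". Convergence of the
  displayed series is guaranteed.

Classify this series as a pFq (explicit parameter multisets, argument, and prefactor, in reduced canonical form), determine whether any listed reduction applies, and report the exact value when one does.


This is -7/12 * 2F1(-10, 7/3; 1/3; -7/5) in reduced canonical form. Verdict: terminating at k = 10: the factor (-10)_k kills every later term; summing the 11 survivors is exact. Exact value: -3789052452864/9765625.

First insight: from the first term -7/12: the running product (C = -7/12, x = -7/5) telescopes to a rising factorial.
Adjacent-term ratio: r(k) = (-7/5) * (k-10) (k+7/3) / [(k+1/3) (k+1)] - rational; roots negated = parameters, x = (-7/5), C = -7/12.


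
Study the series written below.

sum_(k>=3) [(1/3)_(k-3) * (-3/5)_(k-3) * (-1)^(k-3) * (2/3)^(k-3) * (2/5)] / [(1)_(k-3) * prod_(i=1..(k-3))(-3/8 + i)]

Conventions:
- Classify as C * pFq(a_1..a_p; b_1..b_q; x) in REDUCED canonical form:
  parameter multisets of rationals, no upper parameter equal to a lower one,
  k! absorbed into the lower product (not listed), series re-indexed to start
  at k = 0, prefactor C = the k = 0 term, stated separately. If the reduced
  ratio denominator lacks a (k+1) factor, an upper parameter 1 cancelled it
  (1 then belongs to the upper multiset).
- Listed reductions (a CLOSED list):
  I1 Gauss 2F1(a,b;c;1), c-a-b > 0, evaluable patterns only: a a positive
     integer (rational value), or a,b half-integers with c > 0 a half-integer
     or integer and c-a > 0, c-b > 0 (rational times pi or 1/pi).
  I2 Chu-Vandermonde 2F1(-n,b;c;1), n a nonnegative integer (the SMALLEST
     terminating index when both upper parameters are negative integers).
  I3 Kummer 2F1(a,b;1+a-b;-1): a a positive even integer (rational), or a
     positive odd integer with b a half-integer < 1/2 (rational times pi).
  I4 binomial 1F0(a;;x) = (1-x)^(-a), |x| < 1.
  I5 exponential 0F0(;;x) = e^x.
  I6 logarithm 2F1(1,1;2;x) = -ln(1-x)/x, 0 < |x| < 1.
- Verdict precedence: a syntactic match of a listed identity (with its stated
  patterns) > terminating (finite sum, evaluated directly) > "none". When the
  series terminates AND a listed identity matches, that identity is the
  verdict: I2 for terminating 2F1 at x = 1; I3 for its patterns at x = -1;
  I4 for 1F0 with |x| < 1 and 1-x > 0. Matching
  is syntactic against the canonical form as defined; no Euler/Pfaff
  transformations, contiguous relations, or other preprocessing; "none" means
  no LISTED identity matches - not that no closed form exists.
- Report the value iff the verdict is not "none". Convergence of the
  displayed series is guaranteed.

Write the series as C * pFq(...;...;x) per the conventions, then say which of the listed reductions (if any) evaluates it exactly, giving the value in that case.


Canonical form: C = 2/5 times 2F1 with upper {-3/5, 1/3}, lower {5/8}, x = -2/3. Verdict: no listed reduction: x = -2/3 and upper {-3/5, 1/3} fail every I1-I6 pattern.

The tell: from the first term 2/5: the (-1)^k factor (C = 2/5) folds into the argument's sign.
Term ratio: r(k) = (-2/3) * (k-3/5) (k+1/3) / [(k+5/8) (k+1)] - rational in k. x = (-2/3); t_0 = 2/5; negate the roots.


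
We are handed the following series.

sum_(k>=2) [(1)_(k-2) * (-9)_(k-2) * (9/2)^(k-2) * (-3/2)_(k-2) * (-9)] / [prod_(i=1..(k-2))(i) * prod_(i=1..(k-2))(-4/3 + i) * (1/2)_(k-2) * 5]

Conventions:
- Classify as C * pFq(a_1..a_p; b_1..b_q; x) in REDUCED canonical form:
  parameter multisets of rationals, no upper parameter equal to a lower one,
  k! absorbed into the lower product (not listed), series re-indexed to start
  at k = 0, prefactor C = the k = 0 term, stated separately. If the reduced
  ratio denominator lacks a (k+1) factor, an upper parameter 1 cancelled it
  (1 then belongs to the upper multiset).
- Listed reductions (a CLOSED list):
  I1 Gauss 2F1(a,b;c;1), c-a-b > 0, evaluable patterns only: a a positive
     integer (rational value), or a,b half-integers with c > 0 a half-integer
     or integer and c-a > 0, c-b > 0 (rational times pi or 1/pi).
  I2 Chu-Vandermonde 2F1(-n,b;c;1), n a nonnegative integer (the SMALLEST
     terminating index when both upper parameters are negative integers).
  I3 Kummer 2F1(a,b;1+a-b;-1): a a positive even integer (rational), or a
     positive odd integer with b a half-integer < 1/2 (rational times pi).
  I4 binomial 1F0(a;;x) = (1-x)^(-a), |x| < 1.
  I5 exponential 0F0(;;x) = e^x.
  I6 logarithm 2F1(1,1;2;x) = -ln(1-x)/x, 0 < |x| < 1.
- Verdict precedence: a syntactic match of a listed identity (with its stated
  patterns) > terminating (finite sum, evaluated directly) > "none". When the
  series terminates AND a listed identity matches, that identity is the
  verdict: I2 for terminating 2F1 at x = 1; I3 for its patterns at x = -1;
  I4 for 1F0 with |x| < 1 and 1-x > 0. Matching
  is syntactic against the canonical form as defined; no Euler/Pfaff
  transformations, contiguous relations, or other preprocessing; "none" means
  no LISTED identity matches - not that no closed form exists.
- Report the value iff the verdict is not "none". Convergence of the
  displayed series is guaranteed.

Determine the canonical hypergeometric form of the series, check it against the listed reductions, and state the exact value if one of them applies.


With C = -9/5: the canonical form is 3F2(-9, -3/2, 1; -1/3, 1/2; 9/2). Verdict: terminating at k = 9: the factor (-9)_k kills every later term; summing the 10 survivors is exact. Value: -61976669513131899/669166784000.

Key observation: t_0 being -9/5, the product of the first k integers (C = -9/5, x = 9/2) is k!.
Consecutive-term ratio: r(k) = (9/2) * (k-9) (k-3/2) (k+1) / [(k-1/3) (k+1/2) (k+1)] - rational; roots negated = parameters, x = (9/2), C = -9/5.


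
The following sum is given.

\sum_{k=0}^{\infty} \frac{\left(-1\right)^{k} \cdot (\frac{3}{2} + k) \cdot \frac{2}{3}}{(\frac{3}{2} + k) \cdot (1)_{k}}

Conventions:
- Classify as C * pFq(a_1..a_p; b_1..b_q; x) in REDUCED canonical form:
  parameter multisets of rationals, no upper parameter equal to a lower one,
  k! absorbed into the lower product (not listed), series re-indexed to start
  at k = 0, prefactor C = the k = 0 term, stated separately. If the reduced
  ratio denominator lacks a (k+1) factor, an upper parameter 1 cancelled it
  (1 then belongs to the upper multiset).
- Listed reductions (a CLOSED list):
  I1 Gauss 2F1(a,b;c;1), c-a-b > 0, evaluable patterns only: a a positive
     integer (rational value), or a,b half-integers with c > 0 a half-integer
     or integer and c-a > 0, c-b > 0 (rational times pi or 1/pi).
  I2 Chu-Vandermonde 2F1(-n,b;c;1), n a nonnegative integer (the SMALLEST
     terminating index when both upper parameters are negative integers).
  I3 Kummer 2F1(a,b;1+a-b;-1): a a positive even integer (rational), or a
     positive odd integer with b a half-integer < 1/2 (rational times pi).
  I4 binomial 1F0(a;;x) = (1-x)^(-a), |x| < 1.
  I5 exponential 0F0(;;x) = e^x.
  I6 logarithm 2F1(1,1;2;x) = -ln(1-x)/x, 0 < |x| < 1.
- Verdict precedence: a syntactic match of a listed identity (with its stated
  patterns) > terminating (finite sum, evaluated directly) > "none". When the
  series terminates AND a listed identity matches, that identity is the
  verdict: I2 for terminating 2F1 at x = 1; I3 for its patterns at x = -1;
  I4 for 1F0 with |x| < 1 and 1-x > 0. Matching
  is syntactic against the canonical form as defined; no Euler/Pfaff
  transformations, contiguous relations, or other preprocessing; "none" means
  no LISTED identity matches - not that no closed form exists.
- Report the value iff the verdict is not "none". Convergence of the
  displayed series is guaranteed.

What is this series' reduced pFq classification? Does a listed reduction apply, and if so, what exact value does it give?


Reduced: x = -1, 0F0, upper = {-}, lower = {-}, C = \frac{2}{3}. Verdict: the I5 exponential reduction fires (the 0F0 exponential series at x = -1). Hence: \frac{2}{3} \cdot e^{-1}.

The tell: t_0 being \frac{2}{3}, (1)_k (C = 2/3) is k! itself.
Ratio: r(k) = -1 * 1 / [(k+1)] - rational in k, leading ratio -1; with t_0 = \frac{2}{3}, classification follows.


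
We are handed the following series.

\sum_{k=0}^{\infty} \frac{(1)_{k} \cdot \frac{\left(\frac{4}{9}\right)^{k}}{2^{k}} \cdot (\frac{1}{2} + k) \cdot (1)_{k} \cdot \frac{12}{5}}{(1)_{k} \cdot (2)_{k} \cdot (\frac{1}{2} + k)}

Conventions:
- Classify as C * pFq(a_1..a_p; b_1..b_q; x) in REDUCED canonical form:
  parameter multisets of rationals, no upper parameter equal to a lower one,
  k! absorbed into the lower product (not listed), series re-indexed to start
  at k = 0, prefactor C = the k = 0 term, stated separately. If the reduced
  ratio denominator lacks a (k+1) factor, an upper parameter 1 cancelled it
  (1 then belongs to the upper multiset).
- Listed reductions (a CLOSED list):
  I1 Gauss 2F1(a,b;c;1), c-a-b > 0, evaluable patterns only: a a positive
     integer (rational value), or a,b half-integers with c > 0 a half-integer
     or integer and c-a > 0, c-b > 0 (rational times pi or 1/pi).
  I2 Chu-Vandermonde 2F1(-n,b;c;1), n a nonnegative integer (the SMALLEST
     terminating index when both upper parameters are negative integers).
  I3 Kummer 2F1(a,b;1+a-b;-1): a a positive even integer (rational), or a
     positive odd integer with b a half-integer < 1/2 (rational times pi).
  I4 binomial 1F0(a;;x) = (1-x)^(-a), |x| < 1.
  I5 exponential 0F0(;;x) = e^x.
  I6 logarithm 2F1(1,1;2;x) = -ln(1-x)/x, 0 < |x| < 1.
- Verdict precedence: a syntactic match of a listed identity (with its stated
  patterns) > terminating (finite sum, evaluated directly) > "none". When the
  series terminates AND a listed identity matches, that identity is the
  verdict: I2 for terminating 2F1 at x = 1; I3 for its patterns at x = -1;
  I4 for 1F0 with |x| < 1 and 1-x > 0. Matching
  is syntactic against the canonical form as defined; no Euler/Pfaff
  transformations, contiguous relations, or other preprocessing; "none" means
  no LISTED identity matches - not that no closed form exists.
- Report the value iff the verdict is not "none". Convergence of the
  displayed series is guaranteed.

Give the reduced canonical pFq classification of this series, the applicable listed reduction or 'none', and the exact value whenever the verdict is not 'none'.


Key step: x = \frac{2}{9} and (1)_k (C = 12/5) is k! itself.
Term ratio: r(k) = \frac{2}{9} * (k+1) (k+1) / [(k+2) (k+1)] - rational in k, leading ratio \frac{2}{9}; with t_0 = \frac{12}{5}, classification follows.

Classification (C = \frac{12}{5}): 2F1 with upper {1, 1}, lower {2}, argument x = \frac{2}{9}. Verdict: the I6 logarithm reduction applies (the logarithm: parameters (1,1;2), x = \frac{2}{9}). Hence: \left(-\frac{54}{5}\right) \cdot \ln\left(\frac{7}{9}\right).
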